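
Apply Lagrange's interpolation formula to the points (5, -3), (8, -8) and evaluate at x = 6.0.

Lagrange interpolation formula:
P(x) = Σ yᵢ × Lᵢ(x)
where Lᵢ(x) = Π_{j≠i} (x - xⱼ)/(xᵢ - xⱼ)

L_0(6.0) = (6.0 - 8)/(5 - 8) = 0.666667
L_1(6.0) = (6.0 - 5)/(8 - 5) = 0.333333

P(6.0) = (-3)×L_0(6.0) + (-8)×L_1(6.0)
P(6.0) = -4.666667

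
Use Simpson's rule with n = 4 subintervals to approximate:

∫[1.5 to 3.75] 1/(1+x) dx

f(x) = 1/(1+x)
a = 1.5, b = 3.75, n = 4
h = (b - a)/n = 0.562500

Simpson's rule: (h/3)[f(x₀) + 4f(x₁) + 2f(x₂) + ... + f(xₙ)]

x_0 = 1.5000, f(x_0) = 0.400000, coefficient = 1
x_1 = 2.0625, f(x_1) = 0.326531, coefficient = 4
x_2 = 2.6250, f(x_2) = 0.275862, coefficient = 2
x_3 = 3.1875, f(x_3) = 0.238806, coefficient = 4
x_4 = 3.7500, f(x_4) = 0.210526, coefficient = 1

I ≈ (0.562500/3) × 3.423597 = 0.641924
Exact value: 0.641854
Error: 0.000071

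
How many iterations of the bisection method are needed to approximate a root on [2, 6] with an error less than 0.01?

We need (b-a)/2^n ≤ 0.01
(6 - 2)/2^n ≤ 0.01
4/2^n ≤ 0.01
2^n ≥ 400
n ≥ log₂(400) = 8.64
n ≥ 9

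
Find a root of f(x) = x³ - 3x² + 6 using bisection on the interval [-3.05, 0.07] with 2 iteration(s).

f(x) = x³ - 3x² + 6
Initial interval: [-3.05, 0.07]

Iteration 1:
  c_1 = (-3.050000 + 0.070000)/2 = -1.490000
  f(c_1) = f(-1.490000) = -3.968249
  f(a) × f(c) ≥ 0, new interval: [-1.490000, 0.070000]
Iteration 2:
  c_2 = (-1.490000 + 0.070000)/2 = -0.710000
  f(c_2) = f(-0.710000) = 4.129789
  f(a) × f(c) < 0, new interval: [-1.490000, -0.710000]

After 2 iteration(s), the approximation is c_2 = -0.710000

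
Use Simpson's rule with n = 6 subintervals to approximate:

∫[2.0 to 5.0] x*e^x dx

f(x) = x*e^x
a = 2.0, b = 5.0, n = 6
h = (b - a)/n = 0.500000

Simpson's rule: (h/3)[f(x₀) + 4f(x₁) + 2f(x₂) + ... + f(xₙ)]

x_0 = 2.0000, f(x_0) = 14.778112, coefficient = 1
x_1 = 2.5000, f(x_1) = 30.456235, coefficient = 4
x_2 = 3.0000, f(x_2) = 60.256611, coefficient = 2
x_3 = 3.5000, f(x_3) = 115.904082, coefficient = 4
x_4 = 4.0000, f(x_4) = 218.392600, coefficient = 2
x_5 = 4.5000, f(x_5) = 405.077091, coefficient = 4
x_6 = 5.0000, f(x_6) = 742.065796, coefficient = 1

I ≈ (0.500000/3) × 3519.891960 = 586.648660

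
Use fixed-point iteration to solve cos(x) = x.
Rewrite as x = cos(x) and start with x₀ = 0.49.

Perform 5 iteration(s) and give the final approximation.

Equation: cos(x) = x
Fixed-point form: x = cos(x)
x₀ = 0.49

x_1 = g(0.490000) = 0.882333
x_2 = g(0.882333) = 0.635351
x_3 = g(0.635351) = 0.804863
x_4 = g(0.804863) = 0.693210
x_5 = g(0.693210) = 0.769199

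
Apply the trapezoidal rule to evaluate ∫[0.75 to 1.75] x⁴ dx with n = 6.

f(x) = x⁴
a = 0.75, b = 1.75, n = 6
h = (b - a)/n = 0.166667

Trapezoidal rule: (h/2)[f(x₀) + 2f(x₁) + 2f(x₂) + ... + f(xₙ)]

x_0 = 0.7500, f(x_0) = 0.316406, coefficient = 1
x_1 = 0.9167, f(x_1) = 0.706067, coefficient = 2
x_2 = 1.0833, f(x_2) = 1.377363, coefficient = 2
x_3 = 1.2500, f(x_3) = 2.441406, coefficient = 2
x_4 = 1.4167, f(x_4) = 4.027826, coefficient = 2
x_5 = 1.5833, f(x_5) = 6.284770, coefficient = 2
x_6 = 1.7500, f(x_6) = 9.378906, coefficient = 1

I ≈ (0.166667/2) × 39.370177 = 3.280848
Exact value: 3.235156
Error: 0.045692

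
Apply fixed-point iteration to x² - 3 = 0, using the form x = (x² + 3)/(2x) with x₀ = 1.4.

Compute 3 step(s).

Equation: x² - 3 = 0
Fixed-point form: x = (x² + 3)/(2x)
x₀ = 1.4

x_1 = g(1.400000) = 1.771429
x_2 = g(1.771429) = 1.732488
x_3 = g(1.732488) = 1.732051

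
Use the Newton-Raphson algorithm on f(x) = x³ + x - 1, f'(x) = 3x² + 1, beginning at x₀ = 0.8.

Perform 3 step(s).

f(x) = x³ + x - 1
f'(x) = 3x² + 1
x₀ = 0.8

Newton-Raphson formula: x_{n+1} = x_n - f(x_n)/f'(x_n)

Iteration 1:
  f(0.800000) = 0.312000
  f'(0.800000) = 2.920000
  x_1 = 0.800000 - 0.312000/2.920000 = 0.693151
Iteration 2:
  f(0.693151) = 0.026180
  f'(0.693151) = 2.441374
  x_2 = 0.693151 - 0.026180/2.441374 = 0.682427
Iteration 3:
  f(0.682427) = 0.000238
  f'(0.682427) = 2.397120
  x_3 = 0.682427 - 0.000238/2.397120 = 0.682328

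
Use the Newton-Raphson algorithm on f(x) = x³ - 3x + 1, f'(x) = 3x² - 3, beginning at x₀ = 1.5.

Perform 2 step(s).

f(x) = x³ - 3x + 1
f'(x) = 3x² - 3
x₀ = 1.5

Newton-Raphson formula: x_{n+1} = x_n - f(x_n)/f'(x_n)

Iteration 1:
  f(1.500000) = -0.125000
  f'(1.500000) = 3.750000
  x_1 = 1.500000 - (-0.125000)/3.750000 = 1.533333
Iteration 2:
  f(1.533333) = 0.005037
  f'(1.533333) = 4.053333
  x_2 = 1.533333 - 0.005037/4.053333 = 1.532091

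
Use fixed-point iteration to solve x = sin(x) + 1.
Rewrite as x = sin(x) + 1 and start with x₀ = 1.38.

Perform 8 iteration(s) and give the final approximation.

Equation: x = sin(x) + 1
Fixed-point form: x = sin(x) + 1
x₀ = 1.38

x_1 = g(1.380000) = 1.981854
x_2 = g(1.981854) = 1.916699
x_3 = g(1.916699) = 1.940770
x_4 = g(1.940770) = 1.932337
x_5 = g(1.932337) = 1.935353
x_6 = g(1.935353) = 1.934282
x_7 = g(1.934282) = 1.934663
x_8 = g(1.934663) = 1.934528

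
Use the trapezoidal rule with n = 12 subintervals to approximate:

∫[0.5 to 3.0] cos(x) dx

f(x) = cos(x)
a = 0.5, b = 3.0, n = 12
h = (b - a)/n = 0.208333

Trapezoidal rule: (h/2)[f(x₀) + 2f(x₁) + 2f(x₂) + ... + f(xₙ)]

x_0 = 0.5000, f(x_0) = 0.877583, coefficient = 1
x_1 = 0.7083, f(x_1) = 0.759447, coefficient = 2
x_2 = 0.9167, f(x_2) = 0.608469, coefficient = 2
x_3 = 1.1250, f(x_3) = 0.431177, coefficient = 2
x_4 = 1.3333, f(x_4) = 0.235238, coefficient = 2
x_5 = 1.5417, f(x_5) = 0.029126, coefficient = 2
x_6 = 1.7500, f(x_6) = -0.178246, coefficient = 2
x_7 = 1.9583, f(x_7) = -0.377909, coefficient = 2
x_8 = 2.1667, f(x_8) = -0.561229, coefficient = 2
x_9 = 2.3750, f(x_9) = -0.720278, coefficient = 2
x_10 = 2.5833, f(x_10) = -0.848178, coefficient = 2
x_11 = 2.7917, f(x_11) = -0.939398, coefficient = 2
x_12 = 3.0000, f(x_12) = -0.989992, coefficient = 1

I ≈ (0.208333/2) × -3.235978 = -0.337081
Exact value: -0.338306
Error: 0.001225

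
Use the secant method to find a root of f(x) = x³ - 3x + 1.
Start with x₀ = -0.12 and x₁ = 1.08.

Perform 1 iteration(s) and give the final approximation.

f(x) = x³ - 3x + 1
x₀ = -0.12, x₁ = 1.08

Secant formula: x_{n+1} = x_n - f(x_n)(x_n - x_{n-1})/(f(x_n) - f(x_{n-1}))

Iteration 1:
  f(-0.120000) = 1.358272
  f(1.080000) = -0.980288
  x_2 = 1.080000 - (-0.980288)×(1.080000 - (-0.120000))/(-0.980288 - 1.358272)
       = 0.576979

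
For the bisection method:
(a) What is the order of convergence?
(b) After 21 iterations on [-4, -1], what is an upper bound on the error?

(a) Bisection has linear (order 1) convergence; the error is halved each step.

(b) Error bound = (b-a)/2^n = (-1 - (-4))/2^{21}
    = 3/2^{21}

(a) 1 (linear); (b) error ≤ 1.43e-06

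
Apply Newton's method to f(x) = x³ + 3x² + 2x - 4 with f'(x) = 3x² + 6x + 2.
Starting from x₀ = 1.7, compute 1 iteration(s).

f(x) = x³ + 3x² + 2x - 4
f'(x) = 3x² + 6x + 2
x₀ = 1.7

Newton-Raphson formula: x_{n+1} = x_n - f(x_n)/f'(x_n)

Iteration 1:
  f(1.700000) = 12.983000
  f'(1.700000) = 20.870000
  x_1 = 1.700000 - 12.983000/20.870000 = 1.077911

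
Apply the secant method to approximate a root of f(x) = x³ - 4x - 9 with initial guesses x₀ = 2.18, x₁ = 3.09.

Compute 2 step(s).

f(x) = x³ - 4x - 9
x₀ = 2.18, x₁ = 3.09

Secant formula: x_{n+1} = x_n - f(x_n)(x_n - x_{n-1})/(f(x_n) - f(x_{n-1}))

Iteration 1:
  f(2.180000) = -7.359768
  f(3.090000) = 8.143629
  x_2 = 3.090000 - 8.143629×(3.090000 - 2.180000)/(8.143629 - (-7.359768))
       = 2.611995
Iteration 2:
  f(3.090000) = 8.143629
  f(2.611995) = -1.627599
  x_3 = 2.611995 - (-1.627599)×(2.611995 - 3.090000)/(-1.627599 - 8.143629)
       = 2.691616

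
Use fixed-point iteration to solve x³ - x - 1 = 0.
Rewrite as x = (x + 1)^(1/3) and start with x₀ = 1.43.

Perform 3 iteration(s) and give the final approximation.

Equation: x³ - x - 1 = 0
Fixed-point form: x = (x + 1)^(1/3)
x₀ = 1.43

x_1 = g(1.430000) = 1.344421
x_2 = g(1.344421) = 1.328450
x_3 = g(1.328450) = 1.325426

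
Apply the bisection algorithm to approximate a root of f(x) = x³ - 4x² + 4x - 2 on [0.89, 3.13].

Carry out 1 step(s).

f(x) = x³ - 4x² + 4x - 2
Initial interval: [0.89, 3.13]

Iteration 1:
  c_1 = (0.890000 + 3.130000)/2 = 2.010000
  f(c_1) = f(2.010000) = -1.999799
  f(a) × f(c) ≥ 0, new interval: [2.010000, 3.130000]

After 1 iteration(s), the approximation is c_1 = 2.010000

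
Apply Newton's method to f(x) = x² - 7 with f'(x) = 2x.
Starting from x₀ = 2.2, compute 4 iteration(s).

f(x) = x² - 7
f'(x) = 2x
x₀ = 2.2

Newton-Raphson formula: x_{n+1} = x_n - f(x_n)/f'(x_n)

Iteration 1:
  f(2.200000) = -2.160000
  f'(2.200000) = 4.400000
  x_1 = 2.200000 - (-2.160000)/4.400000 = 2.690909
Iteration 2:
  f(2.690909) = 0.240992
  f'(2.690909) = 5.381818
  x_2 = 2.690909 - 0.240992/5.381818 = 2.646130
Iteration 3:
  f(2.646130) = 0.002005
  f'(2.646130) = 5.292260
  x_3 = 2.646130 - 0.002005/5.292260 = 2.645751
Iteration 4:
  f(2.645751) = 0.000000
  f'(2.645751) = 5.291503
  x_4 = 2.645751 - 0.000000/5.291503 = 2.645751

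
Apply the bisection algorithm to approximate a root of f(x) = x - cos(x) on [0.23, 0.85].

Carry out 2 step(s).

f(x) = x - cos(x)
Initial interval: [0.23, 0.85]

Iteration 1:
  c_1 = (0.230000 + 0.850000)/2 = 0.540000
  f(c_1) = f(0.540000) = -0.317709
  f(a) × f(c) ≥ 0, new interval: [0.540000, 0.850000]
Iteration 2:
  c_2 = (0.540000 + 0.850000)/2 = 0.695000
  f(c_2) = f(0.695000) = -0.073054
  f(a) × f(c) ≥ 0, new interval: [0.695000, 0.850000]

After 2 iteration(s), the approximation is c_2 = 0.695000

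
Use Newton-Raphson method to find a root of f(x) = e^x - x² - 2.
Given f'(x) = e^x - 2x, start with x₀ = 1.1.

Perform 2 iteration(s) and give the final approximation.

f(x) = e^x - x² - 2
f'(x) = e^x - 2x
x₀ = 1.1

Newton-Raphson formula: x_{n+1} = x_n - f(x_n)/f'(x_n)

Iteration 1:
  f(1.100000) = -0.205834
  f'(1.100000) = 0.804166
  x_1 = 1.100000 - (-0.205834)/0.804166 = 1.355960
Iteration 2:
  f(1.355960) = 0.041856
  f'(1.355960) = 1.168564
  x_2 = 1.355960 - 0.041856/1.168564 = 1.320141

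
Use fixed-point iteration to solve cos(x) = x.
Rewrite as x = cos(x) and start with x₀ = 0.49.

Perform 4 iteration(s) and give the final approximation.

Equation: cos(x) = x
Fixed-point form: x = cos(x)
x₀ = 0.49

x_1 = g(0.490000) = 0.882333
x_2 = g(0.882333) = 0.635351
x_3 = g(0.635351) = 0.804863
x_4 = g(0.804863) = 0.693210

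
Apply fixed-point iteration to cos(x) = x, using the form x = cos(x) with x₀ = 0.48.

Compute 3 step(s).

Equation: cos(x) = x
Fixed-point form: x = cos(x)
x₀ = 0.48

x_1 = g(0.480000) = 0.886995
x_2 = g(0.886995) = 0.631744
x_3 = g(0.631744) = 0.806999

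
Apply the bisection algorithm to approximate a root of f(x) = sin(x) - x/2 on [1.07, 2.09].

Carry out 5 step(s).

f(x) = sin(x) - x/2
Initial interval: [1.07, 2.09]

Iteration 1:
  c_1 = (1.070000 + 2.090000)/2 = 1.580000
  f(c_1) = f(1.580000) = 0.209958
  f(a) × f(c) ≥ 0, new interval: [1.580000, 2.090000]
Iteration 2:
  c_2 = (1.580000 + 2.090000)/2 = 1.835000
  f(c_2) = f(1.835000) = 0.047801
  f(a) × f(c) ≥ 0, new interval: [1.835000, 2.090000]
Iteration 3:
  c_3 = (1.835000 + 2.090000)/2 = 1.962500
  f(c_3) = f(1.962500) = -0.056990
  f(a) × f(c) < 0, new interval: [1.835000, 1.962500]
Iteration 4:
  c_4 = (1.835000 + 1.962500)/2 = 1.898750
  f(c_4) = f(1.898750) = -0.002672
  f(a) × f(c) < 0, new interval: [1.835000, 1.898750]
Iteration 5:
  c_5 = (1.835000 + 1.898750)/2 = 1.866875
  f(c_5) = f(1.866875) = 0.023050
  f(a) × f(c) ≥ 0, new interval: [1.866875, 1.898750]

After 5 iteration(s), the approximation is c_5 = 1.866875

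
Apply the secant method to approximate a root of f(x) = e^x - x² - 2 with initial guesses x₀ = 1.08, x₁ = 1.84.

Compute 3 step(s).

f(x) = e^x - x² - 2
x₀ = 1.08, x₁ = 1.84

Secant formula: x_{n+1} = x_n - f(x_n)(x_n - x_{n-1})/(f(x_n) - f(x_{n-1}))

Iteration 1:
  f(1.080000) = -0.221720
  f(1.840000) = 0.910938
  x_2 = 1.840000 - 0.910938×(1.840000 - 1.080000)/(0.910938 - (-0.221720))
       = 1.228772
Iteration 2:
  f(1.840000) = 0.910938
  f(1.228772) = -0.092850
  x_3 = 1.228772 - (-0.092850)×(1.228772 - 1.840000)/(-0.092850 - 0.910938)
       = 1.285310
Iteration 3:
  f(1.228772) = -0.092850
  f(1.285310) = -0.036233
  x_4 = 1.285310 - (-0.036233)×(1.285310 - 1.228772)/(-0.036233 - (-0.092850))
       = 1.321493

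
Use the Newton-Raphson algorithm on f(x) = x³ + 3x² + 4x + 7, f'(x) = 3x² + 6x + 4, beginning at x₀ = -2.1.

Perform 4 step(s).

f(x) = x³ + 3x² + 4x + 7
f'(x) = 3x² + 6x + 4
x₀ = -2.1

Newton-Raphson formula: x_{n+1} = x_n - f(x_n)/f'(x_n)

Iteration 1:
  f(-2.100000) = 2.569000
  f'(-2.100000) = 4.630000
  x_1 = -2.100000 - 2.569000/4.630000 = -2.654860
Iteration 2:
  f(-2.654860) = -1.186792
  f'(-2.654860) = 9.215681
  x_2 = -2.654860 - (-1.186792)/9.215681 = -2.526080
Iteration 3:
  f(-2.526080) = -0.080198
  f'(-2.526080) = 7.986760
  x_3 = -2.526080 - (-0.080198)/7.986760 = -2.516039
Iteration 4:
  f(-2.516039) = -0.000461
  f'(-2.516039) = 7.895119
  x_4 = -2.516039 - (-0.000461)/7.895119 = -2.515980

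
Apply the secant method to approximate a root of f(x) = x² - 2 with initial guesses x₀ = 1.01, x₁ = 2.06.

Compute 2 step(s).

f(x) = x² - 2
x₀ = 1.01, x₁ = 2.06

Secant formula: x_{n+1} = x_n - f(x_n)(x_n - x_{n-1})/(f(x_n) - f(x_{n-1}))

Iteration 1:
  f(1.010000) = -0.979900
  f(2.060000) = 2.243600
  x_2 = 2.060000 - 2.243600×(2.060000 - 1.010000)/(2.243600 - (-0.979900))
       = 1.329186
Iteration 2:
  f(2.060000) = 2.243600
  f(1.329186) = -0.233265
  x_3 = 1.329186 - (-0.233265)×(1.329186 - 2.060000)/(-0.233265 - 2.243600)
       = 1.398012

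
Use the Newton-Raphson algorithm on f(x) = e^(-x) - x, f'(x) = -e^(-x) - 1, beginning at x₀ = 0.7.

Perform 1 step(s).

f(x) = e^(-x) - x
f'(x) = -e^(-x) - 1
x₀ = 0.7

Newton-Raphson formula: x_{n+1} = x_n - f(x_n)/f'(x_n)

Iteration 1:
  f(0.700000) = -0.203415
  f'(0.700000) = -1.496585
  x_1 = 0.700000 - (-0.203415)/(-1.496585) = 0.564081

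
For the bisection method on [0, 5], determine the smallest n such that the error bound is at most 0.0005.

We need (b-a)/2^n ≤ 0.0005
(5 - 0)/2^n ≤ 0.0005
5/2^n ≤ 0.0005
2^n ≥ 10000
n ≥ log₂(10000) = 13.29
n ≥ 14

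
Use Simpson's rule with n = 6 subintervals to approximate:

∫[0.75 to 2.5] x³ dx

f(x) = x³
a = 0.75, b = 2.5, n = 6
h = (b - a)/n = 0.291667

Simpson's rule: (h/3)[f(x₀) + 4f(x₁) + 2f(x₂) + ... + f(xₙ)]

x_0 = 0.7500, f(x_0) = 0.421875, coefficient = 1
x_1 = 1.0417, f(x_1) = 1.130281, coefficient = 4
x_2 = 1.3333, f(x_2) = 2.370370, coefficient = 2
x_3 = 1.6250, f(x_3) = 4.291016, coefficient = 4
x_4 = 1.9167, f(x_4) = 7.041088, coefficient = 2
x_5 = 2.2083, f(x_5) = 10.769459, coefficient = 4
x_6 = 2.5000, f(x_6) = 15.625000, coefficient = 1

I ≈ (0.291667/3) × 99.632813 = 9.686523
Exact value: 9.686523
Error: 0.000000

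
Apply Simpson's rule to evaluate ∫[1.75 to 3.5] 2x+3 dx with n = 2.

f(x) = 2x+3
a = 1.75, b = 3.5, n = 2
h = (b - a)/n = 0.875000

Simpson's rule: (h/3)[f(x₀) + 4f(x₁) + 2f(x₂) + ... + f(xₙ)]

x_0 = 1.7500, f(x_0) = 6.500000, coefficient = 1
x_1 = 2.6250, f(x_1) = 8.250000, coefficient = 4
x_2 = 3.5000, f(x_2) = 10.000000, coefficient = 1

I ≈ (0.875000/3) × 49.500000 = 14.437500
Exact value: 14.437500
Error: 0.000000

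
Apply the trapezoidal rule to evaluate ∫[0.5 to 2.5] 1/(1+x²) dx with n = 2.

f(x) = 1/(1+x²)
a = 0.5, b = 2.5, n = 2
h = (b - a)/n = 1.000000

Trapezoidal rule: (h/2)[f(x₀) + 2f(x₁) + 2f(x₂) + ... + f(xₙ)]

x_0 = 0.5000, f(x_0) = 0.800000, coefficient = 1
x_1 = 1.5000, f(x_1) = 0.307692, coefficient = 2
x_2 = 2.5000, f(x_2) = 0.137931, coefficient = 1

I ≈ (1.000000/2) × 1.553316 = 0.776658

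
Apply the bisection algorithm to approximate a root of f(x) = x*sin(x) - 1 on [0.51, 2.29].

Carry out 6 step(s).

f(x) = x*sin(x) - 1
Initial interval: [0.51, 2.29]

Iteration 1:
  c_1 = (0.510000 + 2.290000)/2 = 1.400000
  f(c_1) = f(1.400000) = 0.379630
  f(a) × f(c) < 0, new interval: [0.510000, 1.400000]
Iteration 2:
  c_2 = (0.510000 + 1.400000)/2 = 0.955000
  f(c_2) = f(0.955000) = -0.220420
  f(a) × f(c) ≥ 0, new interval: [0.955000, 1.400000]
Iteration 3:
  c_3 = (0.955000 + 1.400000)/2 = 1.177500
  f(c_3) = f(1.177500) = 0.087599
  f(a) × f(c) < 0, new interval: [0.955000, 1.177500]
Iteration 4:
  c_4 = (0.955000 + 1.177500)/2 = 1.066250
  f(c_4) = f(1.066250) = -0.066611
  f(a) × f(c) ≥ 0, new interval: [1.066250, 1.177500]
Iteration 5:
  c_5 = (1.066250 + 1.177500)/2 = 1.121875
  f(c_5) = f(1.121875) = 0.010715
  f(a) × f(c) < 0, new interval: [1.066250, 1.121875]
Iteration 6:
  c_6 = (1.066250 + 1.121875)/2 = 1.094062
  f(c_6) = f(1.094062) = -0.027927
  f(a) × f(c) ≥ 0, new interval: [1.094062, 1.121875]

After 6 iteration(s), the approximation is c_6 = 1.094062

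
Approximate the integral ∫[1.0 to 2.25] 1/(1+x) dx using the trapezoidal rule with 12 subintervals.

f(x) = 1/(1+x)
a = 1.0, b = 2.25, n = 12
h = (b - a)/n = 0.104167

Trapezoidal rule: (h/2)[f(x₀) + 2f(x₁) + 2f(x₂) + ... + f(xₙ)]

x_0 = 1.0000, f(x_0) = 0.500000, coefficient = 1
x_1 = 1.1042, f(x_1) = 0.475248, coefficient = 2
x_2 = 1.2083, f(x_2) = 0.452830, coefficient = 2
x_3 = 1.3125, f(x_3) = 0.432432, coefficient = 2
x_4 = 1.4167, f(x_4) = 0.413793, coefficient = 2
x_5 = 1.5208, f(x_5) = 0.396694, coefficient = 2
x_6 = 1.6250, f(x_6) = 0.380952, coefficient = 2
x_7 = 1.7292, f(x_7) = 0.366412, coefficient = 2
x_8 = 1.8333, f(x_8) = 0.352941, coefficient = 2
x_9 = 1.9375, f(x_9) = 0.340426, coefficient = 2
x_10 = 2.0417, f(x_10) = 0.328767, coefficient = 2
x_11 = 2.1458, f(x_11) = 0.317881, coefficient = 2
x_12 = 2.2500, f(x_12) = 0.307692, coefficient = 1

I ≈ (0.104167/2) × 9.324446 = 0.485648
Exact value: 0.485508
Error: 0.000140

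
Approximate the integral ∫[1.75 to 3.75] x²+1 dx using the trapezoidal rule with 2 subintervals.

f(x) = x²+1
a = 1.75, b = 3.75, n = 2
h = (b - a)/n = 1.000000

Trapezoidal rule: (h/2)[f(x₀) + 2f(x₁) + 2f(x₂) + ... + f(xₙ)]

x_0 = 1.7500, f(x_0) = 4.062500, coefficient = 1
x_1 = 2.7500, f(x_1) = 8.562500, coefficient = 2
x_2 = 3.7500, f(x_2) = 15.062500, coefficient = 1

I ≈ (1.000000/2) × 36.250000 = 18.125000
Exact value: 17.791667
Error: 0.333333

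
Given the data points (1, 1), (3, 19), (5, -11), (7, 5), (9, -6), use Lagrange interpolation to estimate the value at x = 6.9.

Lagrange interpolation formula:
P(x) = Σ yᵢ × Lᵢ(x)
where Lᵢ(x) = Π_{j≠i} (x - xⱼ)/(xᵢ - xⱼ)

L_0(6.9) = (6.9 - 3)/(1 - 3) × (6.9 - 5)/(1 - 5) × (6.9 - 7)/(1 - 7) × (6.9 - 9)/(1 - 9) = 0.004052
L_1(6.9) = (6.9 - 1)/(3 - 1) × (6.9 - 5)/(3 - 5) × (6.9 - 7)/(3 - 7) × (6.9 - 9)/(3 - 9) = -0.024522
L_2(6.9) = (6.9 - 1)/(5 - 1) × (6.9 - 3)/(5 - 3) × (6.9 - 7)/(5 - 7) × (6.9 - 9)/(5 - 9) = 0.075502
L_3(6.9) = (6.9 - 1)/(7 - 1) × (6.9 - 3)/(7 - 3) × (6.9 - 5)/(7 - 5) × (6.9 - 9)/(7 - 9) = 0.956353
L_4(6.9) = (6.9 - 1)/(9 - 1) × (6.9 - 3)/(9 - 3) × (6.9 - 5)/(9 - 5) × (6.9 - 7)/(9 - 7) = -0.011385

P(6.9) = 1×L_0(6.9) + 19×L_1(6.9) + (-11)×L_2(6.9) + 5×L_3(6.9) + (-6)×L_4(6.9)
P(6.9) = 3.557696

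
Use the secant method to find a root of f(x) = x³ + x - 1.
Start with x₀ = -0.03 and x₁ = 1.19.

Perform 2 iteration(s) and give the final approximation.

f(x) = x³ + x - 1
x₀ = -0.03, x₁ = 1.19

Secant formula: x_{n+1} = x_n - f(x_n)(x_n - x_{n-1})/(f(x_n) - f(x_{n-1}))

Iteration 1:
  f(-0.030000) = -1.030027
  f(1.190000) = 1.875159
  x_2 = 1.190000 - 1.875159×(1.190000 - (-0.030000))/(1.875159 - (-1.030027))
       = 0.402548
Iteration 2:
  f(1.190000) = 1.875159
  f(0.402548) = -0.532221
  x_3 = 0.402548 - (-0.532221)×(0.402548 - 1.190000)/(-0.532221 - 1.875159)
       = 0.576637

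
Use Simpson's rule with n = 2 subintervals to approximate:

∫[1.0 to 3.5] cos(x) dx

f(x) = cos(x)
a = 1.0, b = 3.5, n = 2
h = (b - a)/n = 1.250000

Simpson's rule: (h/3)[f(x₀) + 4f(x₁) + 2f(x₂) + ... + f(xₙ)]

x_0 = 1.0000, f(x_0) = 0.540302, coefficient = 1
x_1 = 2.2500, f(x_1) = -0.628174, coefficient = 4
x_2 = 3.5000, f(x_2) = -0.936457, coefficient = 1

I ≈ (1.250000/3) × -2.908849 = -1.212020
Exact value: -1.192254
Error: 0.019766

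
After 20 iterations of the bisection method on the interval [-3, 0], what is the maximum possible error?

Bisection error bound: |error| ≤ (b-a)/2^n
|error| ≤ (0 - (-3))/2^20 = 3/2^20
|error| ≤ 0.0000028610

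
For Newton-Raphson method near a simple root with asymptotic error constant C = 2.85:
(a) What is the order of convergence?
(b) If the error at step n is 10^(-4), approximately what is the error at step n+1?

(a) Newton-Raphson has quadratic (order 2) convergence near simple roots.
    This means |e_{n+1}| ≈ C|e_n|².

(b) With |e_n| = 10^(-4) and C = 2.85:
    |e_{n+1}| ≈ 2.85 × (10^(-4))² = 2.85 × 10^(-8)

(a) 2 (quadratic); (b) |e_{n+1}| ≈ 2.850e-08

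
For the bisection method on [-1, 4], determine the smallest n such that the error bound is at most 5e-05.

We need (b-a)/2^n ≤ 5e-05
(4 - (-1))/2^n ≤ 5e-05
5/2^n ≤ 5e-05
2^n ≥ 100000
n ≥ log₂(100000) = 16.61
n ≥ 17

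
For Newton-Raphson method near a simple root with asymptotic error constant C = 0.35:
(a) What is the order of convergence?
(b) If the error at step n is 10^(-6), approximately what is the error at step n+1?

(a) Newton-Raphson has quadratic (order 2) convergence near simple roots.
    This means |e_{n+1}| ≈ C|e_n|².

(b) With |e_n| = 10^(-6) and C = 0.35:
    |e_{n+1}| ≈ 0.35 × (10^(-6))² = 0.35 × 10^(-12)

(a) 2 (quadratic); (b) |e_{n+1}| ≈ 3.500e-13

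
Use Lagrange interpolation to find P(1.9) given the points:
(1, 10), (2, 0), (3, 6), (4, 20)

Lagrange interpolation formula:
P(x) = Σ yᵢ × Lᵢ(x)
where Lᵢ(x) = Π_{j≠i} (x - xⱼ)/(xᵢ - xⱼ)

L_0(1.9) = (1.9 - 2)/(1 - 2) × (1.9 - 3)/(1 - 3) × (1.9 - 4)/(1 - 4) = 0.038500
L_1(1.9) = (1.9 - 1)/(2 - 1) × (1.9 - 3)/(2 - 3) × (1.9 - 4)/(2 - 4) = 1.039500
L_2(1.9) = (1.9 - 1)/(3 - 1) × (1.9 - 2)/(3 - 2) × (1.9 - 4)/(3 - 4) = -0.094500
L_3(1.9) = (1.9 - 1)/(4 - 1) × (1.9 - 2)/(4 - 2) × (1.9 - 3)/(4 - 3) = 0.016500

P(1.9) = 10×L_0(1.9) + 0×L_1(1.9) + 6×L_2(1.9) + 20×L_3(1.9)
P(1.9) = 0.148000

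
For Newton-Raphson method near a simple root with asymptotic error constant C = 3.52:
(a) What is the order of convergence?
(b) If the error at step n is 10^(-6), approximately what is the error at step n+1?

(a) Newton-Raphson has quadratic (order 2) convergence near simple roots.
    This means |e_{n+1}| ≈ C|e_n|².

(b) With |e_n| = 10^(-6) and C = 3.52:
    |e_{n+1}| ≈ 3.52 × (10^(-6))² = 3.52 × 10^(-12)

(a) 2 (quadratic); (b) |e_{n+1}| ≈ 3.520e-12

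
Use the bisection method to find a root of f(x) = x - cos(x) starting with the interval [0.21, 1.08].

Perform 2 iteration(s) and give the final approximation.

f(x) = x - cos(x)
Initial interval: [0.21, 1.08]

Iteration 1:
  c_1 = (0.210000 + 1.080000)/2 = 0.645000
  f(c_1) = f(0.645000) = -0.154100
  f(a) × f(c) ≥ 0, new interval: [0.645000, 1.080000]
Iteration 2:
  c_2 = (0.645000 + 1.080000)/2 = 0.862500
  f(c_2) = f(0.862500) = 0.211959
  f(a) × f(c) < 0, new interval: [0.645000, 0.862500]

After 2 iteration(s), the approximation is c_2 = 0.862500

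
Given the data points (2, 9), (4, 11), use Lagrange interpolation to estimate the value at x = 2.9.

Lagrange interpolation formula:
P(x) = Σ yᵢ × Lᵢ(x)
where Lᵢ(x) = Π_{j≠i} (x - xⱼ)/(xᵢ - xⱼ)

L_0(2.9) = (2.9 - 4)/(2 - 4) = 0.550000
L_1(2.9) = (2.9 - 2)/(4 - 2) = 0.450000

P(2.9) = 9×L_0(2.9) + 11×L_1(2.9)
P(2.9) = 9.900000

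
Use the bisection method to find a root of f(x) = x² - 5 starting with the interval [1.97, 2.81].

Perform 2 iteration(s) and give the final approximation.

f(x) = x² - 5
Initial interval: [1.97, 2.81]

Iteration 1:
  c_1 = (1.970000 + 2.810000)/2 = 2.390000
  f(c_1) = f(2.390000) = 0.712100
  f(a) × f(c) < 0, new interval: [1.970000, 2.390000]
Iteration 2:
  c_2 = (1.970000 + 2.390000)/2 = 2.180000
  f(c_2) = f(2.180000) = -0.247600
  f(a) × f(c) ≥ 0, new interval: [2.180000, 2.390000]

After 2 iteration(s), the approximation is c_2 = 2.180000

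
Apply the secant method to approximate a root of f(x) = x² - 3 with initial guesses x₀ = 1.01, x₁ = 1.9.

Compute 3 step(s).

f(x) = x² - 3
x₀ = 1.01, x₁ = 1.9

Secant formula: x_{n+1} = x_n - f(x_n)(x_n - x_{n-1})/(f(x_n) - f(x_{n-1}))

Iteration 1:
  f(1.010000) = -1.979900
  f(1.900000) = 0.610000
  x_2 = 1.900000 - 0.610000×(1.900000 - 1.010000)/(0.610000 - (-1.979900))
       = 1.690378
Iteration 2:
  f(1.900000) = 0.610000
  f(1.690378) = -0.142622
  x_3 = 1.690378 - (-0.142622)×(1.690378 - 1.900000)/(-0.142622 - 0.610000)
       = 1.730101
Iteration 3:
  f(1.690378) = -0.142622
  f(1.730101) = -0.006749
  x_4 = 1.730101 - (-0.006749)×(1.730101 - 1.690378)/(-0.006749 - (-0.142622))
       = 1.732075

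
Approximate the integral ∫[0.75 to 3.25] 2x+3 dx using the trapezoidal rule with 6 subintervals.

f(x) = 2x+3
a = 0.75, b = 3.25, n = 6
h = (b - a)/n = 0.416667

Trapezoidal rule: (h/2)[f(x₀) + 2f(x₁) + 2f(x₂) + ... + f(xₙ)]

x_0 = 0.7500, f(x_0) = 4.500000, coefficient = 1
x_1 = 1.1667, f(x_1) = 5.333333, coefficient = 2
x_2 = 1.5833, f(x_2) = 6.166667, coefficient = 2
x_3 = 2.0000, f(x_3) = 7.000000, coefficient = 2
x_4 = 2.4167, f(x_4) = 7.833333, coefficient = 2
x_5 = 2.8333, f(x_5) = 8.666667, coefficient = 2
x_6 = 3.2500, f(x_6) = 9.500000, coefficient = 1

I ≈ (0.416667/2) × 84.000000 = 17.500000
Exact value: 17.500000
Error: 0.000000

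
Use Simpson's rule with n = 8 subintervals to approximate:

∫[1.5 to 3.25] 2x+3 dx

f(x) = 2x+3
a = 1.5, b = 3.25, n = 8
h = (b - a)/n = 0.218750

Simpson's rule: (h/3)[f(x₀) + 4f(x₁) + 2f(x₂) + ... + f(xₙ)]

x_0 = 1.5000, f(x_0) = 6.000000, coefficient = 1
x_1 = 1.7188, f(x_1) = 6.437500, coefficient = 4
x_2 = 1.9375, f(x_2) = 6.875000, coefficient = 2
x_3 = 2.1562, f(x_3) = 7.312500, coefficient = 4
x_4 = 2.3750, f(x_4) = 7.750000, coefficient = 2
x_5 = 2.5938, f(x_5) = 8.187500, coefficient = 4
x_6 = 2.8125, f(x_6) = 8.625000, coefficient = 2
x_7 = 3.0312, f(x_7) = 9.062500, coefficient = 4
x_8 = 3.2500, f(x_8) = 9.500000, coefficient = 1

I ≈ (0.218750/3) × 186.000000 = 13.562500
Exact value: 13.562500
Error: 0.000000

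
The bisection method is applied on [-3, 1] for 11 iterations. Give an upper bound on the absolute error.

Bisection error bound: |error| ≤ (b-a)/2^n
|error| ≤ (1 - (-3))/2^11 = 4/2^11
|error| ≤ 0.0019531250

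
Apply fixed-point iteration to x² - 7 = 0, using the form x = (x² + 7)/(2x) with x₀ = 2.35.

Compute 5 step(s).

Equation: x² - 7 = 0
Fixed-point form: x = (x² + 7)/(2x)
x₀ = 2.35

x_1 = g(2.350000) = 2.664362
x_2 = g(2.664362) = 2.645816
x_3 = g(2.645816) = 2.645751
x_4 = g(2.645751) = 2.645751
x_5 = g(2.645751) = 2.645751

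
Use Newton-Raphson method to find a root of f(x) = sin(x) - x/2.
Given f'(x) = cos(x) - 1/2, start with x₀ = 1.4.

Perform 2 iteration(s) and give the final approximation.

f(x) = sin(x) - x/2
f'(x) = cos(x) - 1/2
x₀ = 1.4

Newton-Raphson formula: x_{n+1} = x_n - f(x_n)/f'(x_n)

Iteration 1:
  f(1.400000) = 0.285450
  f'(1.400000) = -0.330033
  x_1 = 1.400000 - 0.285450/(-0.330033) = 2.264913
Iteration 2:
  f(2.264913) = -0.363838
  f'(2.264913) = -1.139707
  x_2 = 2.264913 - (-0.363838)/(-1.139707) = 1.945675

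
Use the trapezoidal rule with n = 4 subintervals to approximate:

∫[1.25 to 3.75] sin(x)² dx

f(x) = sin(x)²
a = 1.25, b = 3.75, n = 4
h = (b - a)/n = 0.625000

Trapezoidal rule: (h/2)[f(x₀) + 2f(x₁) + 2f(x₂) + ... + f(xₙ)]

x_0 = 1.2500, f(x_0) = 0.900572, coefficient = 1
x_1 = 1.8750, f(x_1) = 0.910280, coefficient = 2
x_2 = 2.5000, f(x_2) = 0.358169, coefficient = 2
x_3 = 3.1250, f(x_3) = 0.000275, coefficient = 2
x_4 = 3.7500, f(x_4) = 0.326682, coefficient = 1

I ≈ (0.625000/2) × 3.764702 = 1.176469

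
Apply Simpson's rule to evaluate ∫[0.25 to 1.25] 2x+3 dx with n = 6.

f(x) = 2x+3
a = 0.25, b = 1.25, n = 6
h = (b - a)/n = 0.166667

Simpson's rule: (h/3)[f(x₀) + 4f(x₁) + 2f(x₂) + ... + f(xₙ)]

x_0 = 0.2500, f(x_0) = 3.500000, coefficient = 1
x_1 = 0.4167, f(x_1) = 3.833333, coefficient = 4
x_2 = 0.5833, f(x_2) = 4.166667, coefficient = 2
x_3 = 0.7500, f(x_3) = 4.500000, coefficient = 4
x_4 = 0.9167, f(x_4) = 4.833333, coefficient = 2
x_5 = 1.0833, f(x_5) = 5.166667, coefficient = 4
x_6 = 1.2500, f(x_6) = 5.500000, coefficient = 1

I ≈ (0.166667/3) × 81.000000 = 4.500000
Exact value: 4.500000
Error: 0.000000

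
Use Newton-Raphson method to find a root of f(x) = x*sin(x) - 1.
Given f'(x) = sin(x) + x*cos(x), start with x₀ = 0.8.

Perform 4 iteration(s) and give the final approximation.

f(x) = x*sin(x) - 1
f'(x) = sin(x) + x*cos(x)
x₀ = 0.8

Newton-Raphson formula: x_{n+1} = x_n - f(x_n)/f'(x_n)

Iteration 1:
  f(0.800000) = -0.426115
  f'(0.800000) = 1.274721
  x_1 = 0.800000 - (-0.426115)/1.274721 = 1.134281
Iteration 2:
  f(1.134281) = 0.027920
  f'(1.134281) = 1.385786
  x_2 = 1.134281 - 0.027920/1.385786 = 1.114134
Iteration 3:
  f(1.114134) = -0.000033
  f'(1.114134) = 1.388812
  x_3 = 1.114134 - (-0.000033)/1.388812 = 1.114157
Iteration 4:
  f(1.114157) = 0.000000
  f'(1.114157) = 1.388809
  x_4 = 1.114157 - 0.000000/1.388809 = 1.114157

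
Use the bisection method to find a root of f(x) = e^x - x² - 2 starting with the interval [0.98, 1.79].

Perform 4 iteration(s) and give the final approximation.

f(x) = e^x - x² - 2
Initial interval: [0.98, 1.79]

Iteration 1:
  c_1 = (0.980000 + 1.790000)/2 = 1.385000
  f(c_1) = f(1.385000) = 0.076601
  f(a) × f(c) < 0, new interval: [0.980000, 1.385000]
Iteration 2:
  c_2 = (0.980000 + 1.385000)/2 = 1.182500
  f(c_2) = f(1.182500) = -0.135786
  f(a) × f(c) ≥ 0, new interval: [1.182500, 1.385000]
Iteration 3:
  c_3 = (1.182500 + 1.385000)/2 = 1.283750
  f(c_3) = f(1.283750) = -0.037862
  f(a) × f(c) ≥ 0, new interval: [1.283750, 1.385000]
Iteration 4:
  c_4 = (1.283750 + 1.385000)/2 = 1.334375
  f(c_4) = f(1.334375) = 0.017065
  f(a) × f(c) < 0, new interval: [1.283750, 1.334375]

After 4 iteration(s), the approximation is c_4 = 1.334375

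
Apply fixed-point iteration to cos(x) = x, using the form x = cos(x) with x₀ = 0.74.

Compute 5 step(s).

Equation: cos(x) = x
Fixed-point form: x = cos(x)
x₀ = 0.74

x_1 = g(0.740000) = 0.738469
x_2 = g(0.738469) = 0.739500
x_3 = g(0.739500) = 0.738805
x_4 = g(0.738805) = 0.739274
x_5 = g(0.739274) = 0.738958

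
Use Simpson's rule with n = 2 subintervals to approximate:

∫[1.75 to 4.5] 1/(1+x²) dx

f(x) = 1/(1+x²)
a = 1.75, b = 4.5, n = 2
h = (b - a)/n = 1.375000

Simpson's rule: (h/3)[f(x₀) + 4f(x₁) + 2f(x₂) + ... + f(xₙ)]

x_0 = 1.7500, f(x_0) = 0.246154, coefficient = 1
x_1 = 3.1250, f(x_1) = 0.092888, coefficient = 4
x_2 = 4.5000, f(x_2) = 0.047059, coefficient = 1

I ≈ (1.375000/3) × 0.664766 = 0.304684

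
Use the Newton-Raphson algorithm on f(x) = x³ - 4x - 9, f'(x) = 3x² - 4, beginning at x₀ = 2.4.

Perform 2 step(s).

f(x) = x³ - 4x - 9
f'(x) = 3x² - 4
x₀ = 2.4

Newton-Raphson formula: x_{n+1} = x_n - f(x_n)/f'(x_n)

Iteration 1:
  f(2.400000) = -4.776000
  f'(2.400000) = 13.280000
  x_1 = 2.400000 - (-4.776000)/13.280000 = 2.759639
Iteration 2:
  f(2.759639) = 0.977763
  f'(2.759639) = 18.846815
  x_2 = 2.759639 - 0.977763/18.846815 = 2.707759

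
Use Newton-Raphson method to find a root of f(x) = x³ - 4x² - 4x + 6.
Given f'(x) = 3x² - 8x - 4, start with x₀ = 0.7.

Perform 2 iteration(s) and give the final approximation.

f(x) = x³ - 4x² - 4x + 6
f'(x) = 3x² - 8x - 4
x₀ = 0.7

Newton-Raphson formula: x_{n+1} = x_n - f(x_n)/f'(x_n)

Iteration 1:
  f(0.700000) = 1.583000
  f'(0.700000) = -8.130000
  x_1 = 0.700000 - 1.583000/(-8.130000) = 0.894711
Iteration 2:
  f(0.894711) = -0.064652
  f'(0.894711) = -8.756165
  x_2 = 0.894711 - (-0.064652)/(-8.756165) = 0.887327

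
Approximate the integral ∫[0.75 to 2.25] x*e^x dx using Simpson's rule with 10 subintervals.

f(x) = x*e^x
a = 0.75, b = 2.25, n = 10
h = (b - a)/n = 0.150000

Simpson's rule: (h/3)[f(x₀) + 4f(x₁) + 2f(x₂) + ... + f(xₙ)]

x_0 = 0.7500, f(x_0) = 1.587750, coefficient = 1
x_1 = 0.9000, f(x_1) = 2.213643, coefficient = 4
x_2 = 1.0500, f(x_2) = 3.000534, coefficient = 2
x_3 = 1.2000, f(x_3) = 3.984140, coefficient = 4
x_4 = 1.3500, f(x_4) = 5.207524, coefficient = 2
x_5 = 1.5000, f(x_5) = 6.722534, coefficient = 4
x_6 = 1.6500, f(x_6) = 8.591517, coefficient = 2
x_7 = 1.8000, f(x_7) = 10.889365, coefficient = 4
x_8 = 1.9500, f(x_8) = 13.705941, coefficient = 2
x_9 = 2.1000, f(x_9) = 17.148957, coefficient = 4
x_10 = 2.2500, f(x_10) = 21.347406, coefficient = 1

I ≈ (0.150000/3) × 247.780743 = 12.389037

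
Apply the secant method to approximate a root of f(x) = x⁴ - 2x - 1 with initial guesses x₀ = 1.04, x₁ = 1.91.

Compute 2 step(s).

f(x) = x⁴ - 2x - 1
x₀ = 1.04, x₁ = 1.91

Secant formula: x_{n+1} = x_n - f(x_n)(x_n - x_{n-1})/(f(x_n) - f(x_{n-1}))

Iteration 1:
  f(1.040000) = -1.910141
  f(1.910000) = 8.488634
  x_2 = 1.910000 - 8.488634×(1.910000 - 1.040000)/(8.488634 - (-1.910141))
       = 1.199810
Iteration 2:
  f(1.910000) = 8.488634
  f(1.199810) = -1.327335
  x_3 = 1.199810 - (-1.327335)×(1.199810 - 1.910000)/(-1.327335 - 8.488634)
       = 1.295843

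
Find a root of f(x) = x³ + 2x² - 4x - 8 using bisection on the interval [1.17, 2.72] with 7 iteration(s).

f(x) = x³ + 2x² - 4x - 8
Initial interval: [1.17, 2.72]

Iteration 1:
  c_1 = (1.170000 + 2.720000)/2 = 1.945000
  f(c_1) = f(1.945000) = -0.855966
  f(a) × f(c) ≥ 0, new interval: [1.945000, 2.720000]
Iteration 2:
  c_2 = (1.945000 + 2.720000)/2 = 2.332500
  f(c_2) = f(2.332500) = 6.241210
  f(a) × f(c) < 0, new interval: [1.945000, 2.332500]
Iteration 3:
  c_3 = (1.945000 + 2.332500)/2 = 2.138750
  f(c_3) = f(2.138750) = 2.376684
  f(a) × f(c) < 0, new interval: [1.945000, 2.138750]
Iteration 4:
  c_4 = (1.945000 + 2.138750)/2 = 2.041875
  f(c_4) = f(2.041875) = 0.684102
  f(a) × f(c) < 0, new interval: [1.945000, 2.041875]
Iteration 5:
  c_5 = (1.945000 + 2.041875)/2 = 1.993438
  f(c_5) = f(1.993438) = -0.104656
  f(a) × f(c) ≥ 0, new interval: [1.993438, 2.041875]
Iteration 6:
  c_6 = (1.993438 + 2.041875)/2 = 2.017656
  f(c_6) = f(2.017656) = 0.284999
  f(a) × f(c) < 0, new interval: [1.993438, 2.017656]
Iteration 7:
  c_7 = (1.993438 + 2.017656)/2 = 2.005547
  f(c_7) = f(2.005547) = 0.088996
  f(a) × f(c) < 0, new interval: [1.993438, 2.005547]

After 7 iteration(s), the approximation is c_7 = 2.005547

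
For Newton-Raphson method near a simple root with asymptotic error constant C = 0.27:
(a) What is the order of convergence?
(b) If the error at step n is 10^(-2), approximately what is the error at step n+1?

(a) Newton-Raphson has quadratic (order 2) convergence near simple roots.
    This means |e_{n+1}| ≈ C|e_n|².

(b) With |e_n| = 10^(-2) and C = 0.27:
    |e_{n+1}| ≈ 0.27 × (10^(-2))² = 0.27 × 10^(-4)

(a) 2 (quadratic); (b) |e_{n+1}| ≈ 2.700e-05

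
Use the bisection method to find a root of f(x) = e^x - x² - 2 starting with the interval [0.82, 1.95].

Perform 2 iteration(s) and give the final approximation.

f(x) = e^x - x² - 2
Initial interval: [0.82, 1.95]

Iteration 1:
  c_1 = (0.820000 + 1.950000)/2 = 1.385000
  f(c_1) = f(1.385000) = 0.076601
  f(a) × f(c) < 0, new interval: [0.820000, 1.385000]
Iteration 2:
  c_2 = (0.820000 + 1.385000)/2 = 1.102500
  f(c_2) = f(1.102500) = -0.203820
  f(a) × f(c) ≥ 0, new interval: [1.102500, 1.385000]

After 2 iteration(s), the approximation is c_2 = 1.102500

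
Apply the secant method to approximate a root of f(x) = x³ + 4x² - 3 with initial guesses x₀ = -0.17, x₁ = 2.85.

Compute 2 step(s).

f(x) = x³ + 4x² - 3
x₀ = -0.17, x₁ = 2.85

Secant formula: x_{n+1} = x_n - f(x_n)(x_n - x_{n-1})/(f(x_n) - f(x_{n-1}))

Iteration 1:
  f(-0.170000) = -2.889313
  f(2.850000) = 52.639125
  x_2 = 2.850000 - 52.639125×(2.850000 - (-0.170000))/(52.639125 - (-2.889313))
       = -0.012860
Iteration 2:
  f(2.850000) = 52.639125
  f(-0.012860) = -2.999341
  x_3 = -0.012860 - (-2.999341)×(-0.012860 - 2.850000)/(-2.999341 - 52.639125)
       = 0.141470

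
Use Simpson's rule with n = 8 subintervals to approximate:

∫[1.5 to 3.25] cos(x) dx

f(x) = cos(x)
a = 1.5, b = 3.25, n = 8
h = (b - a)/n = 0.218750

Simpson's rule: (h/3)[f(x₀) + 4f(x₁) + 2f(x₂) + ... + f(xₙ)]

x_0 = 1.5000, f(x_0) = 0.070737, coefficient = 1
x_1 = 1.7188, f(x_1) = -0.147414, coefficient = 4
x_2 = 1.9375, f(x_2) = -0.358540, coefficient = 2
x_3 = 2.1562, f(x_3) = -0.552578, coefficient = 4
x_4 = 2.3750, f(x_4) = -0.720278, coefficient = 2
x_5 = 2.5938, f(x_5) = -0.853650, coefficient = 4
x_6 = 2.8125, f(x_6) = -0.946336, coefficient = 2
x_7 = 3.0312, f(x_7) = -0.993918, coefficient = 4
x_8 = 3.2500, f(x_8) = -0.994130, coefficient = 1

I ≈ (0.218750/3) × -15.163944 = -1.105704
Exact value: -1.105690
Error: 0.000014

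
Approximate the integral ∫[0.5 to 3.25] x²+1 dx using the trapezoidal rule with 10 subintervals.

f(x) = x²+1
a = 0.5, b = 3.25, n = 10
h = (b - a)/n = 0.275000

Trapezoidal rule: (h/2)[f(x₀) + 2f(x₁) + 2f(x₂) + ... + f(xₙ)]

x_0 = 0.5000, f(x_0) = 1.250000, coefficient = 1
x_1 = 0.7750, f(x_1) = 1.600625, coefficient = 2
x_2 = 1.0500, f(x_2) = 2.102500, coefficient = 2
x_3 = 1.3250, f(x_3) = 2.755625, coefficient = 2
x_4 = 1.6000, f(x_4) = 3.560000, coefficient = 2
x_5 = 1.8750, f(x_5) = 4.515625, coefficient = 2
x_6 = 2.1500, f(x_6) = 5.622500, coefficient = 2
x_7 = 2.4250, f(x_7) = 6.880625, coefficient = 2
x_8 = 2.7000, f(x_8) = 8.290000, coefficient = 2
x_9 = 2.9750, f(x_9) = 9.850625, coefficient = 2
x_10 = 3.2500, f(x_10) = 11.562500, coefficient = 1

I ≈ (0.275000/2) × 103.168750 = 14.185703
Exact value: 14.151042
Error: 0.034661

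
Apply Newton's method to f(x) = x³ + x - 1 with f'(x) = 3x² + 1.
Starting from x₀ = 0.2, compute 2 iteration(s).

f(x) = x³ + x - 1
f'(x) = 3x² + 1
x₀ = 0.2

Newton-Raphson formula: x_{n+1} = x_n - f(x_n)/f'(x_n)

Iteration 1:
  f(0.200000) = -0.792000
  f'(0.200000) = 1.120000
  x_1 = 0.200000 - (-0.792000)/1.120000 = 0.907143
Iteration 2:
  f(0.907143) = 0.653638
  f'(0.907143) = 3.468724
  x_2 = 0.907143 - 0.653638/3.468724 = 0.718705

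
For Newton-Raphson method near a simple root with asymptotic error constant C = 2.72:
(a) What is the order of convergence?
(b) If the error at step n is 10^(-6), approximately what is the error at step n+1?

(a) Newton-Raphson has quadratic (order 2) convergence near simple roots.
    This means |e_{n+1}| ≈ C|e_n|².

(b) With |e_n| = 10^(-6) and C = 2.72:
    |e_{n+1}| ≈ 2.72 × (10^(-6))² = 2.72 × 10^(-12)

(a) 2 (quadratic); (b) |e_{n+1}| ≈ 2.720e-12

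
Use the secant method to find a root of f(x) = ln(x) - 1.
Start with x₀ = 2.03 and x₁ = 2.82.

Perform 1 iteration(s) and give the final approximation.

f(x) = ln(x) - 1
x₀ = 2.03, x₁ = 2.82

Secant formula: x_{n+1} = x_n - f(x_n)(x_n - x_{n-1})/(f(x_n) - f(x_{n-1}))

Iteration 1:
  f(2.030000) = -0.291964
  f(2.820000) = 0.036737
  x_2 = 2.820000 - 0.036737×(2.820000 - 2.030000)/(0.036737 - (-0.291964))
       = 2.731707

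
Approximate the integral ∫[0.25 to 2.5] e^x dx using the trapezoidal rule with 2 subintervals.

f(x) = e^x
a = 0.25, b = 2.5, n = 2
h = (b - a)/n = 1.125000

Trapezoidal rule: (h/2)[f(x₀) + 2f(x₁) + 2f(x₂) + ... + f(xₙ)]

x_0 = 0.2500, f(x_0) = 1.284025, coefficient = 1
x_1 = 1.3750, f(x_1) = 3.955077, coefficient = 2
x_2 = 2.5000, f(x_2) = 12.182494, coefficient = 1

I ≈ (1.125000/2) × 21.376673 = 12.024378
Exact value: 10.898469
Error: 1.125910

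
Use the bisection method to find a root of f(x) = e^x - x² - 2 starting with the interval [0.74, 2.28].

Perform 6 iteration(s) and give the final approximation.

f(x) = e^x - x² - 2
Initial interval: [0.74, 2.28]

Iteration 1:
  c_1 = (0.740000 + 2.280000)/2 = 1.510000
  f(c_1) = f(1.510000) = 0.246631
  f(a) × f(c) < 0, new interval: [0.740000, 1.510000]
Iteration 2:
  c_2 = (0.740000 + 1.510000)/2 = 1.125000
  f(c_2) = f(1.125000) = -0.185408
  f(a) × f(c) ≥ 0, new interval: [1.125000, 1.510000]
Iteration 3:
  c_3 = (1.125000 + 1.510000)/2 = 1.317500
  f(c_3) = f(1.317500) = -0.001732
  f(a) × f(c) ≥ 0, new interval: [1.317500, 1.510000]
Iteration 4:
  c_4 = (1.317500 + 1.510000)/2 = 1.413750
  f(c_4) = f(1.413750) = 0.112655
  f(a) × f(c) < 0, new interval: [1.317500, 1.413750]
Iteration 5:
  c_5 = (1.317500 + 1.413750)/2 = 1.365625
  f(c_5) = f(1.365625) = 0.053240
  f(a) × f(c) < 0, new interval: [1.317500, 1.365625]
Iteration 6:
  c_6 = (1.317500 + 1.365625)/2 = 1.341562
  f(c_6) = f(1.341562) = 0.025225
  f(a) × f(c) < 0, new interval: [1.317500, 1.341562]

After 6 iteration(s), the approximation is c_6 = 1.341562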